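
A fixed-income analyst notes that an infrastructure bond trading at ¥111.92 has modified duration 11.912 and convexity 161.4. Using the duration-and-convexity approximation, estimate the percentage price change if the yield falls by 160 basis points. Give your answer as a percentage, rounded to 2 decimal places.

+21.13%

Duration effect: -D_mod·Δy = -11.912 × (-0.016) = +0.190592
Convexity effect: ½·C·(Δy)² = 0.5 × 161.4 × (-0.016)² = +0.0206592
ΔP/P ≈ +0.190592 + 0.0206592 = +0.2112512
= +21.12512%.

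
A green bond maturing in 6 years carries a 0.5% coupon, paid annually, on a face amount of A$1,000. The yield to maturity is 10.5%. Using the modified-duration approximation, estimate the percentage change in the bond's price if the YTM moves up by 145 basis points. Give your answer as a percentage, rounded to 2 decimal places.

-7.74%

Periodic yield y = 0.105. Modified duration first:
  t   CF        PV=CF/(1+0.105)^t    t·PV
  1         5.00         4.5249         4.5249
  2         5.00         4.0949         8.1898
  3         5.00         3.7058        11.1174
  4         5.00         3.3537        13.4147
  5         5.00         3.0350        15.1750
  6     1,005.00       552.0678     3,312.4066
  Σ                    570.7821     3,364.8285
P = 570.7821; D_Mac = 5.89512 yrs; D_mod = 5.89512/(1+0.105) = 5.33495 yrs.
ΔP/P ≈ -D_mod · Δy = -5.33495 × (+0.0145) = -0.077357 = -7.7357%.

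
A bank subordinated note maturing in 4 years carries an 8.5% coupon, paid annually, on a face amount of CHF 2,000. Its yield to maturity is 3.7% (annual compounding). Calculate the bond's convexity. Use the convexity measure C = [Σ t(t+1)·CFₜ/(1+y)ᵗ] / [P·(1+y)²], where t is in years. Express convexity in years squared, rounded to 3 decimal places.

With y = 0.037:
  t   CF        PV=CF/(1+0.037)^t    t·PV        t(t+1)·PV
  1       170.00       163.9344       163.9344         327.8689
  2       170.00       158.0853       316.1705         948.5116
  3       170.00       152.4448       457.3344       1,829.3378
  4     2,170.00     1,876.4833     7,505.9333      37,529.6664
  Σ                  2,350.9478     8,443.3727      40,635.3846
P = 2,350.9478.
Convexity = Σ t(t+1)·PV / [P·(1+y)²] = 40,635.3846 / (2,350.9478 × 1.075369) = 16.07326.

16.073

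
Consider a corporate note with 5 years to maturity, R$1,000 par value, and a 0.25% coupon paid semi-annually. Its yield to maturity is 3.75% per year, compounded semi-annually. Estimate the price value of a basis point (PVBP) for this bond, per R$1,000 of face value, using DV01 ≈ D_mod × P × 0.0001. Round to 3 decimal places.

R$0.411

Periodic yield y = 0.01875.
  t   CF        PV=CF/(1+0.01875)^t    t·PV
  1         1.25         1.2270         1.2270
  2         1.25         1.2044         2.4088
  3         1.25         1.1822         3.5467
  4         1.25         1.1605         4.6419
  5         1.25         1.1391         5.6956
  6         1.25         1.1182         6.7090
  7         1.25         1.0976         7.6831
  8         1.25         1.0774         8.6190
  9         1.25         1.0576         9.5180
  10    1,001.25       831.5078     8,315.0777
  Σ                    841.7717     8,365.1269
P = 841.7717; D_Mac = 9.93752 half-year periods = 4.96876 yrs; D_mod = 4.87731 yrs.
DV01 ≈ 4.87731 × 841.7717 × 0.0001 = 0.410558.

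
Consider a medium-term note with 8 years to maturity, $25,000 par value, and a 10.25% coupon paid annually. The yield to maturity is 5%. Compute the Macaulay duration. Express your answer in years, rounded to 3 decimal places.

Periodic yield y = 0.05. Discount each cash flow and weight by its year:
  t   CF        PV=CF/(1+0.05)^t    t·PV
  1     2,562.50     2,440.4762     2,440.4762
  2     2,562.50     2,324.2630     4,648.5261
  3     2,562.50     2,213.5838     6,640.7515
  4     2,562.50     2,108.1751     8,432.7004
  5     2,562.50     2,007.7858    10,038.9290
  6     2,562.50     1,912.1770    11,473.0617
  7     2,562.50     1,821.1209    12,747.8464
  8    27,562.50    18,655.3849   149,243.0793
  Σ                 33,482.9667   205,665.3706
Price P = Σ PV = 33,482.9667.
Macaulay duration = Σ(t·PV) / P = 205,665.3706 / 33,482.9667 = 6.14239 years.

6.142 years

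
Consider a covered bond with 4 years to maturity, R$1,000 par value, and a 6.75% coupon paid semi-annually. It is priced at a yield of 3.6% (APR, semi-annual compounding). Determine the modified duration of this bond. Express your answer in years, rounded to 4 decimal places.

Periodic yield y = 0.018. First find Macaulay duration:
  t   CF        PV=CF/(1+0.018)^t    t·PV
  1        33.75        33.1532        33.1532
  2        33.75        32.5670        65.1341
  3        33.75        31.9912        95.9736
  4        33.75        31.4255       125.7021
  5        33.75        30.8699       154.3494
  6        33.75        30.3240       181.9443
  7        33.75        29.7879       208.5150
  8     1,033.75       896.2585     7,170.0682
  Σ                  1,116.3773     8,034.8399
P = 1,116.3773; Macaulay duration = 8,034.8399 / 1,116.3773 = 7.19724 half-year periods = 3.59862 years.
Modified duration = D_Mac / (1 + y) = 3.59862 / 1.018 = 3.53499 years.

3.5350 years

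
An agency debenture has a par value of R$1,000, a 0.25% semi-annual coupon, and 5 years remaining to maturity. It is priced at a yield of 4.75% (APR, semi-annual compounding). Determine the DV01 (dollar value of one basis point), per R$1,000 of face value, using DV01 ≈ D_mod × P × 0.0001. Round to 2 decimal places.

Periodic yield y = 0.02375.
  t   CF        PV=CF/(1+0.02375)^t    t·PV
  1         1.25         1.2210         1.2210
  2         1.25         1.1927         2.3854
  3         1.25         1.1650         3.4950
  4         1.25         1.1380         4.5519
  5         1.25         1.1116         5.5579
  6         1.25         1.0858         6.5148
  7         1.25         1.0606         7.4242
  8         1.25         1.0360         8.2880
  9         1.25         1.0120         9.1077
  10    1,001.25       791.7779     7,917.7791
  Σ                    801.8005     7,966.3249
P = 801.8005; D_Mac = 9.93554 half-year periods = 4.96777 yrs; D_mod = 4.85252 yrs.
DV01 ≈ 4.85252 × 801.8005 × 0.0001 = 0.389076.

R$0.39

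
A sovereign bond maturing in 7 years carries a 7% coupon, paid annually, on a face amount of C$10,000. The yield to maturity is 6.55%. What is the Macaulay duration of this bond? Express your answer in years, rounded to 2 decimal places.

5.78 years

Periodic yield y = 0.0655. Discount each cash flow and weight by its year:
  t   CF        PV=CF/(1+0.0655)^t    t·PV
  1       700.00       656.9686       656.9686
  2       700.00       616.5824     1,233.1648
  3       700.00       578.6789     1,736.0368
  4       700.00       543.1055     2,172.4221
  5       700.00       509.7189     2,548.5947
  6       700.00       478.3847     2,870.3084
  7    10,700.00     6,862.9305    48,040.5133
  Σ                 10,246.3696    59,258.0088
Price P = Σ PV = 10,246.3696.
Macaulay duration = Σ(t·PV) / P = 59,258.0088 / 10,246.3696 = 5.78332 years.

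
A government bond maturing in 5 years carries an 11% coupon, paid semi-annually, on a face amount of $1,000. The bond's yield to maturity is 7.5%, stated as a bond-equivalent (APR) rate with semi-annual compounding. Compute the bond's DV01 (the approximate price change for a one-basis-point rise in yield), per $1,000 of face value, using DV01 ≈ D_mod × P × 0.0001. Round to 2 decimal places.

Periodic yield y = 0.0375.
  t   CF        PV=CF/(1+0.0375)^t    t·PV
  1        55.00        53.0120        53.0120
  2        55.00        51.0960       102.1919
  3        55.00        49.2491       147.7473
  4        55.00        47.4690       189.8761
  5        55.00        45.7533       228.7664
  6        55.00        44.0995       264.5972
  7        55.00        42.5056       297.5391
  8        55.00        40.9692       327.7539
  9        55.00        39.4884       355.3958
  10    1,055.00       730.0816     7,300.8160
  Σ                  1,143.7238     9,267.6957
P = 1,143.7238; D_Mac = 8.10309 half-year periods = 4.05154 yrs; D_mod = 3.90510 yrs.
DV01 ≈ 3.90510 × 1,143.7238 × 0.0001 = 0.446636.

$0.45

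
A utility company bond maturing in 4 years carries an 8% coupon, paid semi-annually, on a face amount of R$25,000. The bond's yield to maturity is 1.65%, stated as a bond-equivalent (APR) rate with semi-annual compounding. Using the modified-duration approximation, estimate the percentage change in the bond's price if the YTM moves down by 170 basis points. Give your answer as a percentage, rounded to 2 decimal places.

Periodic yield y = 0.00825. Modified duration first:
  t   CF        PV=CF/(1+0.00825)^t    t·PV
  1     1,000.00       991.8175       991.8175
  2     1,000.00       983.7020     1,967.4039
  3     1,000.00       975.6528     2,926.9585
  4     1,000.00       967.6696     3,870.6782
  5     1,000.00       959.7516     4,798.7580
  6     1,000.00       951.8984     5,711.3907
  7     1,000.00       944.1095     6,608.7668
  8    26,000.00    24,345.9935   194,767.9484
  Σ                 31,120.5950   221,643.7219
P = 31,120.5950; D_Mac = 7.12209 half-year periods = 3.56105 yrs; D_mod = 3.56105/(1+0.00825) = 3.53191 yrs.
ΔP/P ≈ -D_mod · Δy = -3.53191 × (-0.017) = +0.060042 = +6.0042%.

+6.00%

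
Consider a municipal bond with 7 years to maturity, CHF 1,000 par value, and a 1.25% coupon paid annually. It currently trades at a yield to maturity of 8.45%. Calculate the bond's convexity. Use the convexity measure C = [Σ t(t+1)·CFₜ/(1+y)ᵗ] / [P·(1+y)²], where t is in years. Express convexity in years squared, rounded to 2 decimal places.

44.60

With y = 0.0845:
  t   CF        PV=CF/(1+0.0845)^t    t·PV        t(t+1)·PV
  1        12.50        11.5260        11.5260          23.0521
  2        12.50        10.6280        21.2560          63.7679
  3        12.50         9.7999        29.3997         117.5987
  4        12.50         9.0363        36.1453         180.7265
  5        12.50         8.3322        41.6612         249.9675
  6        12.50         7.6830        46.0982         322.6874
  7     1,012.50       573.8365     4,016.8552      32,134.8417
  Σ                    630.8420     4,202.9416      33,092.6417
P = 630.8420.
Convexity = Σ t(t+1)·PV / [P·(1+y)²] = 33,092.6417 / (630.8420 × 1.176140) = 44.60173.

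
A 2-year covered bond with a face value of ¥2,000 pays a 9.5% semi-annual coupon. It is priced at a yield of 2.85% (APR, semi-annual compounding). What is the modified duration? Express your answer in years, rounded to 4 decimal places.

Periodic yield y = 0.01425. First find Macaulay duration:
  t   CF        PV=CF/(1+0.01425)^t    t·PV
  1        95.00        93.6653        93.6653
  2        95.00        92.3493       184.6986
  3        95.00        91.0518       273.1554
  4     2,095.00     1,979.7209     7,918.8835
  Σ                  2,256.7872     8,470.4028
P = 2,256.7872; Macaulay duration = 8,470.4028 / 2,256.7872 = 3.75330 half-year periods = 1.87665 years.
Modified duration = D_Mac / (1 + y) = 1.87665 / 1.01425 = 1.85028 years.

1.8503 years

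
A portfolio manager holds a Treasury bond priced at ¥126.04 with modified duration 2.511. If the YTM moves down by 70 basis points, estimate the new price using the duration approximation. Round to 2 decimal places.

Duration approximation: ΔP/P ≈ -D_mod · Δy = -2.511 × (-0.007) = +0.017577.
New price ≈ 126.04 × (1 + 0.017577) = 128.25540508.

¥128.26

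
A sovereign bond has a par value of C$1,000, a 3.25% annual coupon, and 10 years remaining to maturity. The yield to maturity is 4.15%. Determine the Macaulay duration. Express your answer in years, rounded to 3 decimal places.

8.636 years

Periodic yield y = 0.0415. Discount each cash flow and weight by its year:
  t   CF        PV=CF/(1+0.0415)^t    t·PV
  1        32.50        31.2050        31.2050
  2        32.50        29.9616        59.9232
  3        32.50        28.7677        86.3032
  4        32.50        27.6214       110.4857
  5        32.50        26.5208       132.6041
  6        32.50        25.4641       152.7844
  7        32.50        24.4494       171.1459
  8        32.50        23.4752       187.8015
  9        32.50        22.5398       202.8581
  10    1,032.50       687.5390     6,875.3897
  Σ                    927.5440     8,010.5008
Price P = Σ PV = 927.5440.
Macaulay duration = Σ(t·PV) / P = 8,010.5008 / 927.5440 = 8.63625 years.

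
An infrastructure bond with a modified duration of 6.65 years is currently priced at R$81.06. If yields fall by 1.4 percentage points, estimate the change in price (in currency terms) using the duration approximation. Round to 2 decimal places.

+R$7.55

Duration approximation: ΔP/P ≈ -D_mod · Δy = -6.65 × (-0.014) = +0.093100.
ΔP ≈ 81.06 × (+0.093100) = +7.546686.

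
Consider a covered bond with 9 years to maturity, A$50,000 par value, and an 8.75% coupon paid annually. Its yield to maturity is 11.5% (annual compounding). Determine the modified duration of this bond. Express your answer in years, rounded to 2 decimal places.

5.71 years

Periodic yield y = 0.115. First find Macaulay duration:
  t   CF        PV=CF/(1+0.115)^t    t·PV
  1     4,375.00     3,923.7668     3,923.7668
  2     4,375.00     3,519.0734     7,038.1468
  3     4,375.00     3,156.1196     9,468.3589
  4     4,375.00     2,830.6006    11,322.4022
  5     4,375.00     2,538.6552    12,693.2760
  6     4,375.00     2,276.8208    13,660.9249
  7     4,375.00     2,041.9918    14,293.9423
  8     4,375.00     1,831.3827    14,651.0620
  9    54,375.00    20,413.8756   183,724.8802
  Σ                 42,532.2865   270,776.7601
P = 42,532.2865; Macaulay duration = 270,776.7601 / 42,532.2865 = 6.36638 years.
Modified duration = D_Mac / (1 + y) = 6.36638 / 1.115 = 5.70976 years.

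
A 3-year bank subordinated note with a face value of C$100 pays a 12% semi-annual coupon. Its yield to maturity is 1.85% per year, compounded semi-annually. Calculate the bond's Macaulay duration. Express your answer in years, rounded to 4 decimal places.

2.6598 years

Periodic yield y = 0.00925. Discount each cash flow and weight by its period:
  t   CF        PV=CF/(1+0.00925)^t    t·PV
  1         6.00         5.9450         5.9450
  2         6.00         5.8905        11.7810
  3         6.00         5.8365        17.5096
  4         6.00         5.7830        23.1322
  5         6.00         5.7300        28.6502
  6       106.00       100.3029       601.8172
  Σ                    129.4880       688.8352
Price P = Σ PV = 129.4880.
Macaulay duration = Σ(t·PV) / P = 688.8352 / 129.4880 = 5.31968 half-year periods.
In years: 5.31968 / 2 = 2.65984 years.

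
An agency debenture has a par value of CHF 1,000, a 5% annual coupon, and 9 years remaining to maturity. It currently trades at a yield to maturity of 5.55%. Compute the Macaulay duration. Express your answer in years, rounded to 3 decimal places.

Periodic yield y = 0.0555. Discount each cash flow and weight by its year:
  t   CF        PV=CF/(1+0.0555)^t    t·PV
  1        50.00        47.3709        47.3709
  2        50.00        44.8801        89.7601
  3        50.00        42.5202       127.5606
  4        50.00        40.2844       161.1377
  5        50.00        38.1662       190.8310
  6        50.00        36.1593       216.9561
  7        50.00        34.2580       239.8062
  8        50.00        32.4567       259.6534
  9     1,050.00       645.7511     5,811.7600
  Σ                    961.8470     7,144.8360
Price P = Σ PV = 961.8470.
Macaulay duration = Σ(t·PV) / P = 7,144.8360 / 961.8470 = 7.42825 years.

7.428 years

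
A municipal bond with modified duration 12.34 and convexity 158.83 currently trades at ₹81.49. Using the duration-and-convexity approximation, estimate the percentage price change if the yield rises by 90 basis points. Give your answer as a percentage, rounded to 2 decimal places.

Duration effect: -D_mod·Δy = -12.34 × (+0.009) = -0.111060
Convexity effect: ½·C·(Δy)² = 0.5 × 158.83 × (0.009)² = +0.006432615
ΔP/P ≈ -0.111060 + 0.006432615 = -0.104627385
= -10.4627385%.

-10.46%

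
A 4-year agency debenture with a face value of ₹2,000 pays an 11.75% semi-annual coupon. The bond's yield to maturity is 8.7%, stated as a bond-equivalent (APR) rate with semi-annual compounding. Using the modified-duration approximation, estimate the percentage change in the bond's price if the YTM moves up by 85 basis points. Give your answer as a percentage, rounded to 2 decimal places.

-2.72%

Periodic yield y = 0.0435. Modified duration first:
  t   CF        PV=CF/(1+0.0435)^t    t·PV
  1       117.50       112.6018       112.6018
  2       117.50       107.9078       215.8157
  3       117.50       103.4095       310.2285
  4       117.50        99.0987       396.3949
  5       117.50        94.9676       474.8381
  6       117.50        91.0087       546.0525
  7       117.50        87.2149       610.5043
  8     2,117.50     1,506.2040    12,049.6319
  Σ                  2,202.4132    14,716.0677
P = 2,202.4132; D_Mac = 6.68179 half-year periods = 3.34090 yrs; D_mod = 3.34090/(1+0.0435) = 3.20163 yrs.
ΔP/P ≈ -D_mod · Δy = -3.20163 × (+0.0085) = -0.027214 = -2.7214%.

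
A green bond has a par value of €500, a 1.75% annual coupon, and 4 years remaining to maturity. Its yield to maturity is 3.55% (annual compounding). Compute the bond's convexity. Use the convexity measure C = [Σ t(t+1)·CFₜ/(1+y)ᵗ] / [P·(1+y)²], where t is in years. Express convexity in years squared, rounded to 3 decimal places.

With y = 0.0355:
  t   CF        PV=CF/(1+0.0355)^t    t·PV        t(t+1)·PV
  1         8.75         8.4500         8.4500          16.9000
  2         8.75         8.1603        16.3207          48.9620
  3         8.75         7.8806        23.6417          94.5669
  4       508.75       442.4906     1,769.9622       8,849.8112
  Σ                    466.9815     1,818.3746       9,010.2401
P = 466.9815.
Convexity = Σ t(t+1)·PV / [P·(1+y)²] = 9,010.2401 / (466.9815 × 1.072260) = 17.99436.

17.994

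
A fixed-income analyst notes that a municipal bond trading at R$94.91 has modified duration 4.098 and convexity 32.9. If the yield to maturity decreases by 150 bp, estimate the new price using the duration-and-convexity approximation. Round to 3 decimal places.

R$101.095

Duration effect: -D_mod·Δy = -4.098 × (-0.015) = +0.061470
Convexity effect: ½·C·(Δy)² = 0.5 × 32.9 × (-0.015)² = +0.00370125
ΔP/P ≈ +0.061470 + 0.00370125 = +0.06517125
New price ≈ 94.91 × (1 + 0.06517125) = 101.0954033375.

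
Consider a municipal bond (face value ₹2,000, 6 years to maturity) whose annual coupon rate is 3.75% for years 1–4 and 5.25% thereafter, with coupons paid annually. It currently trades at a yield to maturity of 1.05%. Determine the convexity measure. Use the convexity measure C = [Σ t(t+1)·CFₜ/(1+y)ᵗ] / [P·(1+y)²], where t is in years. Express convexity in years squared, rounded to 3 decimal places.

With y = 0.0105:
  t   CF        PV=CF/(1+0.0105)^t    t·PV        t(t+1)·PV
  1        75.00        74.2207        74.2207         148.4414
  2        75.00        73.4495       146.8989         440.6968
  3        75.00        72.6863       218.0588         872.2351
  4        75.00        71.9310       287.7239       1,438.6196
  5       105.00        99.6570       498.2849       2,989.7093
  6     2,105.00     1,977.1253    11,862.7518      83,039.2625
  Σ                  2,369.0697    13,087.9390      88,928.9647
P = 2,369.0697.
Convexity = Σ t(t+1)·PV / [P·(1+y)²] = 88,928.9647 / (2,369.0697 × 1.021110) = 36.76146.

36.761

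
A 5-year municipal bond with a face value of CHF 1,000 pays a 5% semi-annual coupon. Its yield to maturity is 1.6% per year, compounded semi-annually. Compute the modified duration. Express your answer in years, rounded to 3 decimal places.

4.494 years

Periodic yield y = 0.008. First find Macaulay duration:
  t   CF        PV=CF/(1+0.008)^t    t·PV
  1        25.00        24.8016        24.8016
  2        25.00        24.6047        49.2095
  3        25.00        24.4095        73.2284
  4        25.00        24.2157        96.8630
  5        25.00        24.0236       120.1178
  6        25.00        23.8329       142.9974
  7        25.00        23.6437       165.5062
  8        25.00        23.4561       187.6488
  9        25.00        23.2699       209.4294
  10    1,025.00       946.4955     9,464.9548
  Σ                  1,162.7533    10,534.7569
P = 1,162.7533; Macaulay duration = 10,534.7569 / 1,162.7533 = 9.06018 half-year periods = 4.53009 years.
Modified duration = D_Mac / (1 + y) = 4.53009 / 1.008 = 4.49414 years.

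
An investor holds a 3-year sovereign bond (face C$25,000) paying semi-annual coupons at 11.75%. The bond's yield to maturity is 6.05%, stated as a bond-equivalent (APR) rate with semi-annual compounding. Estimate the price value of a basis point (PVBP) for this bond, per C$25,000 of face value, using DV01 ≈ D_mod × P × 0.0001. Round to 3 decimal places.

C$7.405

Periodic yield y = 0.03025.
  t   CF        PV=CF/(1+0.03025)^t    t·PV
  1     1,468.75     1,425.6248     1,425.6248
  2     1,468.75     1,383.7659     2,767.5319
  3     1,468.75     1,343.1361     4,029.4082
  4     1,468.75     1,303.6992     5,214.7967
  5     1,468.75     1,265.4202     6,327.1010
  6    26,468.75    22,134.9066   132,809.4393
  Σ                 28,856.5528   152,573.9019
P = 28,856.5528; D_Mac = 5.28732 half-year periods = 2.64366 yrs; D_mod = 2.56604 yrs.
DV01 ≈ 2.56604 × 28,856.5528 × 0.0001 = 7.404703.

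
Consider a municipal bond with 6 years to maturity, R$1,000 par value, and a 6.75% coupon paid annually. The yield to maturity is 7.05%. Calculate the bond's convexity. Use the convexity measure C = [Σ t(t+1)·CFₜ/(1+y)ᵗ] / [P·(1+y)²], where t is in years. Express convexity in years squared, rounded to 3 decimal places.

29.568

With y = 0.0705:
  t   CF        PV=CF/(1+0.0705)^t    t·PV        t(t+1)·PV
  1        67.50        63.0546        63.0546         126.1093
  2        67.50        58.9021       117.8041         353.4123
  3        67.50        55.0229       165.0688         660.2752
  4        67.50        51.3993       205.5971       1,027.9857
  5        67.50        48.0143       240.0714       1,440.4284
  6     1,067.50       709.3292     4,255.9754      29,791.8275
  Σ                    985.7224     5,047.5715      33,400.0384
P = 985.7224.
Convexity = Σ t(t+1)·PV / [P·(1+y)²] = 33,400.0384 / (985.7224 × 1.145970) = 29.56780.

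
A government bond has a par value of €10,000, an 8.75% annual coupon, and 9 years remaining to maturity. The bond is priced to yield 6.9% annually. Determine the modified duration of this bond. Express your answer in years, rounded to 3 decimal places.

Periodic yield y = 0.069. First find Macaulay duration:
  t   CF        PV=CF/(1+0.069)^t    t·PV
  1       875.00       818.5220       818.5220
  2       875.00       765.6894     1,531.3788
  3       875.00       716.2670     2,148.8010
  4       875.00       670.0346     2,680.1384
  5       875.00       626.7863     3,133.9317
  6       875.00       586.3296     3,517.9776
  7       875.00       548.4842     3,839.3894
  8       875.00       513.0816     4,104.6525
  9    10,875.00     5,965.2674    53,687.4069
  Σ                 11,210.4621    75,462.1983
P = 11,210.4621; Macaulay duration = 75,462.1983 / 11,210.4621 = 6.73141 years.
Modified duration = D_Mac / (1 + y) = 6.73141 / 1.069 = 6.29692 years.

6.297 years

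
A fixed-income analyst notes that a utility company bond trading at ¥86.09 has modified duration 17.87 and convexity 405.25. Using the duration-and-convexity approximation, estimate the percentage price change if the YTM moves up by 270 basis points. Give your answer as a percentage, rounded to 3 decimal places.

-33.478%

Duration effect: -D_mod·Δy = -17.87 × (+0.027) = -0.482490
Convexity effect: ½·C·(Δy)² = 0.5 × 405.25 × (0.027)² = +0.147713625
ΔP/P ≈ -0.482490 + 0.147713625 = -0.334776375
= -33.4776375%.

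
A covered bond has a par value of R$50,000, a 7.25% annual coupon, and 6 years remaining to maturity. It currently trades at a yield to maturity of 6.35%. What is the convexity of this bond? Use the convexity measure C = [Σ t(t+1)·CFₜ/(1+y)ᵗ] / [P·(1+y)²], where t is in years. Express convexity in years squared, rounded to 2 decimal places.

29.74

With y = 0.0635:
  t   CF        PV=CF/(1+0.0635)^t    t·PV        t(t+1)·PV
  1     3,625.00     3,408.5567     3,408.5567       6,817.1133
  2     3,625.00     3,205.0368     6,410.0736      19,230.2209
  3     3,625.00     3,013.6688     9,041.0065      36,164.0261
  4     3,625.00     2,833.7272    11,334.9087      56,674.5434
  5     3,625.00     2,664.5295    13,322.6477      79,935.8863
  6    53,625.00    37,063.1511   222,378.9064   1,556,652.3448
  Σ                 52,188.6701   265,896.0996   1,755,474.1347
P = 52,188.6701.
Convexity = Σ t(t+1)·PV / [P·(1+y)²] = 1,755,474.1347 / (52,188.6701 × 1.131032) = 29.74015.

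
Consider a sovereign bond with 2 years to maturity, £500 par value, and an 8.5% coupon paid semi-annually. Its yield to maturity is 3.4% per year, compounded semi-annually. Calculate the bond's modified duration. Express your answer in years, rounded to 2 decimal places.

1.86 years

Periodic yield y = 0.017. First find Macaulay duration:
  t   CF        PV=CF/(1+0.017)^t    t·PV
  1        21.25        20.8948        20.8948
  2        21.25        20.5455        41.0910
  3        21.25        20.2021        60.6062
  4       521.25       487.2617     1,949.0467
  Σ                    548.9041     2,071.6388
P = 548.9041; Macaulay duration = 2,071.6388 / 548.9041 = 3.77414 half-year periods = 1.88707 years.
Modified duration = D_Mac / (1 + y) = 1.88707 / 1.017 = 1.85552 years.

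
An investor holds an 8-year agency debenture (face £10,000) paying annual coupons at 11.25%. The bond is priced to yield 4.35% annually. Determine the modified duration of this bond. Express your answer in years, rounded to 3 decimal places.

Periodic yield y = 0.0435. First find Macaulay duration:
  t   CF        PV=CF/(1+0.0435)^t    t·PV
  1     1,125.00     1,078.1025     1,078.1025
  2     1,125.00     1,033.1601     2,066.3202
  3     1,125.00       990.0911     2,970.2733
  4     1,125.00       948.8175     3,795.2702
  5     1,125.00       909.2645     4,546.3227
  6     1,125.00       871.3604     5,228.1622
  7     1,125.00       835.0363     5,845.2540
  8    11,125.00     7,913.3503    63,306.8026
  Σ                 14,579.1828    88,836.5077
P = 14,579.1828; Macaulay duration = 88,836.5077 / 14,579.1828 = 6.09338 years.
Modified duration = D_Mac / (1 + y) = 6.09338 / 1.0435 = 5.83937 years.

5.839 years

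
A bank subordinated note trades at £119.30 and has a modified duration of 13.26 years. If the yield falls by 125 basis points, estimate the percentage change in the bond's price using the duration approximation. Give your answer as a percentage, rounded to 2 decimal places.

+16.58%

Duration approximation: ΔP/P ≈ -D_mod · Δy = -13.26 × (-0.0125) = +0.165750.
As a percentage: +16.5750%.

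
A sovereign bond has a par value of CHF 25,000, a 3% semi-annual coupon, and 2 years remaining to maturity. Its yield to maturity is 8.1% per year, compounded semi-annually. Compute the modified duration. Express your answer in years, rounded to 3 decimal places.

Periodic yield y = 0.0405. First find Macaulay duration:
  t   CF        PV=CF/(1+0.0405)^t    t·PV
  1       375.00       360.4037       360.4037
  2       375.00       346.3754       692.7509
  3       375.00       332.8933       998.6798
  4    25,375.00    21,648.9936    86,595.9745
  Σ                 22,688.6660    88,647.8089
P = 22,688.6660; Macaulay duration = 88,647.8089 / 22,688.6660 = 3.90714 half-year periods = 1.95357 years.
Modified duration = D_Mac / (1 + y) = 1.95357 / 1.0405 = 1.87753 years.

1.878 years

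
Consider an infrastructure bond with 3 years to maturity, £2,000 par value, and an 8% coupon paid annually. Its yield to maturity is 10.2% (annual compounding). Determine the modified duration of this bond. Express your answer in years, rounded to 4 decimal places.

2.5197 years

Periodic yield y = 0.102. First find Macaulay duration:
  t   CF        PV=CF/(1+0.102)^t    t·PV
  1       160.00       145.1906       145.1906
  2       160.00       131.7519       263.5037
  3     2,160.00     1,614.0202     4,842.0606
  Σ                  1,890.9626     5,250.7549
P = 1,890.9626; Macaulay duration = 5,250.7549 / 1,890.9626 = 2.77676 years.
Modified duration = D_Mac / (1 + y) = 2.77676 / 1.102 = 2.51975 years.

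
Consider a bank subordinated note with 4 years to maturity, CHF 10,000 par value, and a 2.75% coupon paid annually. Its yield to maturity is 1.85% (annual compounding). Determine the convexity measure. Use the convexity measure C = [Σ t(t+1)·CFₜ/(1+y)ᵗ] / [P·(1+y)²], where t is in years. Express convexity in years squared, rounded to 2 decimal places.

With y = 0.0185:
  t   CF        PV=CF/(1+0.0185)^t    t·PV        t(t+1)·PV
  1       275.00       270.0049       270.0049         540.0098
  2       275.00       265.1005       530.2011       1,590.6033
  3       275.00       260.2853       780.8558       3,123.4233
  4    10,275.00     9,548.5560    38,194.2238     190,971.1190
  Σ                 10,343.9467    39,775.2856     196,225.1554
P = 10,343.9467.
Convexity = Σ t(t+1)·PV / [P·(1+y)²] = 196,225.1554 / (10,343.9467 × 1.037342) = 18.28716.

18.29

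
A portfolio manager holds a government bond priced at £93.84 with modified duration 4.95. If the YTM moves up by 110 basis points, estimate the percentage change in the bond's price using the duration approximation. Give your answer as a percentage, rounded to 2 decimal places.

Duration approximation: ΔP/P ≈ -D_mod · Δy = -4.95 × (+0.011) = -0.054450.
As a percentage: -5.4450%.

-5.45%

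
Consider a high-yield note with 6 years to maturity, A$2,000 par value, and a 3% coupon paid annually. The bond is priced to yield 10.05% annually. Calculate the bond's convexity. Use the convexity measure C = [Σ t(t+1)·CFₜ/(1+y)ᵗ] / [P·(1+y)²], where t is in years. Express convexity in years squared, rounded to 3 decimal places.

With y = 0.1005:
  t   CF        PV=CF/(1+0.1005)^t    t·PV        t(t+1)·PV
  1        60.00        54.5207        54.5207         109.0413
  2        60.00        49.5417        99.0835         297.2504
  3        60.00        45.0175       135.0524         540.2097
  4        60.00        40.9064       163.6255         818.1276
  5        60.00        37.1707       185.8536       1,115.1217
  6     2,060.00     1,159.6500     6,957.9001      48,705.3008
  Σ                  1,386.8070     7,596.0358      51,585.0515
P = 1,386.8070.
Convexity = Σ t(t+1)·PV / [P·(1+y)²] = 51,585.0515 / (1,386.8070 × 1.211100) = 30.71339.

30.713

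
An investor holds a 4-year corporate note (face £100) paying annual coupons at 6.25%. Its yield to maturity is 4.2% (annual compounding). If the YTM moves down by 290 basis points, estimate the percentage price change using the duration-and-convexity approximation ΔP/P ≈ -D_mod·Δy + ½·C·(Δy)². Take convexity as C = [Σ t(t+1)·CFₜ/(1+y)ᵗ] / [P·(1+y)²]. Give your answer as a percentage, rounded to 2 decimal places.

+10.92%

With y = 0.042:
  t   CF        PV=CF/(1+0.042)^t    t·PV        t(t+1)·PV
  1         6.25         5.9981         5.9981          11.9962
  2         6.25         5.7563        11.5126          34.5379
  3         6.25         5.5243        16.5729          66.2915
  4       106.25        90.1277       360.5106       1,802.5531
  Σ                    107.4063       394.5942       1,915.3787
P = 107.4063; D_Mac = 3.67384 yrs; D_mod = 3.52576 yrs; C = 16.42439.
Duration effect: -3.52576 × (-0.029) = +0.102247
Convexity effect: 0.5 × 16.42439 × (-0.029)² = +0.0069065
ΔP/P ≈ +0.102247 + 0.0069065 = +0.109154 = +10.9154%.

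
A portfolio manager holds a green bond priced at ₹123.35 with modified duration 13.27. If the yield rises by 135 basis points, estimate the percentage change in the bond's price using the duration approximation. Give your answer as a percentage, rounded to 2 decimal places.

-17.91%

Duration approximation: ΔP/P ≈ -D_mod · Δy = -13.27 × (+0.0135) = -0.179145.
As a percentage: -17.9145%.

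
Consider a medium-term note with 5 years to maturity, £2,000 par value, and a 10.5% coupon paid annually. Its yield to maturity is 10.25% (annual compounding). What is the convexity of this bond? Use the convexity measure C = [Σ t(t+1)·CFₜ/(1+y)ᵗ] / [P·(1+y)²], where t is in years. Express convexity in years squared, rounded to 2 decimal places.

With y = 0.1025:
  t   CF        PV=CF/(1+0.1025)^t    t·PV        t(t+1)·PV
  1       210.00       190.4762       190.4762         380.9524
  2       210.00       172.7675       345.5350       1,036.6051
  3       210.00       156.7052       470.1157       1,880.4628
  4       210.00       142.1363       568.5451       2,842.7253
  5     2,210.00     1,356.7483     6,783.7415      40,702.4487
  Σ                  2,018.8335     8,358.4134      46,843.1943
P = 2,018.8335.
Convexity = Σ t(t+1)·PV / [P·(1+y)²] = 46,843.1943 / (2,018.8335 × 1.215506) = 19.08925.

19.09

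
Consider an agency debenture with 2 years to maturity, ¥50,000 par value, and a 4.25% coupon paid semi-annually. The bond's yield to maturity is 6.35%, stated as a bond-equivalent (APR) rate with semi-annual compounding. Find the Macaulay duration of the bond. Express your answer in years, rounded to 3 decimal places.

Periodic yield y = 0.03175. Discount each cash flow and weight by its period:
  t   CF        PV=CF/(1+0.03175)^t    t·PV
  1     1,062.50     1,029.8037     1,029.8037
  2     1,062.50       998.1136     1,996.2272
  3     1,062.50       967.3987     2,902.1961
  4    51,062.50    45,061.3464   180,245.3855
  Σ                 48,056.6624   186,173.6126
Price P = Σ PV = 48,056.6624.
Macaulay duration = Σ(t·PV) / P = 186,173.6126 / 48,056.6624 = 3.87404 half-year periods.
In years: 3.87404 / 2 = 1.93702 years.

1.937 years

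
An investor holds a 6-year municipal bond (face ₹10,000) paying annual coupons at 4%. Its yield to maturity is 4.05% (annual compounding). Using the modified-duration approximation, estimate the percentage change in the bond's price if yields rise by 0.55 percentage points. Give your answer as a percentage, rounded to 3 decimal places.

-2.881%

Periodic yield y = 0.0405. Modified duration first:
  t   CF        PV=CF/(1+0.0405)^t    t·PV
  1       400.00       384.4306       384.4306
  2       400.00       369.4671       738.9343
  3       400.00       355.0862     1,065.2585
  4       400.00       341.2649     1,365.0597
  5       400.00       327.9817     1,639.9083
  6    10,400.00     8,195.6015    49,173.6089
  Σ                  9,973.8319    54,367.2002
P = 9,973.8319; D_Mac = 5.45098 yrs; D_mod = 5.45098/(1+0.0405) = 5.23881 yrs.
ΔP/P ≈ -D_mod · Δy = -5.23881 × (+0.0055) = -0.028813 = -2.8813%.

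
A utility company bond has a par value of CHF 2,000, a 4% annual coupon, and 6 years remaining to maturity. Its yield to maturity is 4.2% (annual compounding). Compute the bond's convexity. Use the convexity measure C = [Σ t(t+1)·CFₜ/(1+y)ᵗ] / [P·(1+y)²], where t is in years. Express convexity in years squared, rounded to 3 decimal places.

33.973

With y = 0.042:
  t   CF        PV=CF/(1+0.042)^t    t·PV        t(t+1)·PV
  1        80.00        76.7754        76.7754         153.5509
  2        80.00        73.6808       147.3617         442.0850
  3        80.00        70.7110       212.1329         848.5317
  4        80.00        67.8608       271.4433       1,357.2164
  5        80.00        65.1255       325.6277       1,953.7664
  6     2,080.00     1,625.0137     9,750.0821      68,250.5745
  Σ                  1,979.1673    10,783.4231      73,005.7250
P = 1,979.1673.
Convexity = Σ t(t+1)·PV / [P·(1+y)²] = 73,005.7250 / (1,979.1673 × 1.085764) = 33.97340.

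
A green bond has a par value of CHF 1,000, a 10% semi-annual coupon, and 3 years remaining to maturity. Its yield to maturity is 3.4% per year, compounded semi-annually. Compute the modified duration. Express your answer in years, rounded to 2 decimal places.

2.65 years

Periodic yield y = 0.017. First find Macaulay duration:
  t   CF        PV=CF/(1+0.017)^t    t·PV
  1        50.00        49.1642        49.1642
  2        50.00        48.3424        96.6848
  3        50.00        47.5343       142.6029
  4        50.00        46.7397       186.9589
  5        50.00        45.9584       229.7922
  6     1,050.00       948.9943     5,693.9655
  Σ                  1,186.7333     6,399.1685
P = 1,186.7333; Macaulay duration = 6,399.1685 / 1,186.7333 = 5.39225 half-year periods = 2.69613 years.
Modified duration = D_Mac / (1 + y) = 2.69613 / 1.017 = 2.65106 years.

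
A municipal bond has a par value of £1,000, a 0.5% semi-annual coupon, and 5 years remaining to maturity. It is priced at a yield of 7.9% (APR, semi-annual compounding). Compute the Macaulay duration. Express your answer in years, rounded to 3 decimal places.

4.930 years

Periodic yield y = 0.0395. Discount each cash flow and weight by its period:
  t   CF        PV=CF/(1+0.0395)^t    t·PV
  1         2.50         2.4050         2.4050
  2         2.50         2.3136         4.6272
  3         2.50         2.2257         6.6771
  4         2.50         2.1411         8.5645
  5         2.50         2.0598        10.2988
  6         2.50         1.9815        11.8890
  7         2.50         1.9062        13.3434
  8         2.50         1.8338        14.6701
  9         2.50         1.7641        15.8768
  10    1,002.50       680.5177     6,805.1773
  Σ                    699.1485     6,893.5292
Price P = Σ PV = 699.1485.
Macaulay duration = Σ(t·PV) / P = 6,893.5292 / 699.1485 = 9.85989 half-year periods.
In years: 9.85989 / 2 = 4.92995 years.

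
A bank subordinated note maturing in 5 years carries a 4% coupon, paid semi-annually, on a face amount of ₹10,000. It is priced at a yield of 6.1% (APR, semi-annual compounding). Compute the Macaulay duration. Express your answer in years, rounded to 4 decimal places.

4.5564 years

Periodic yield y = 0.0305. Discount each cash flow and weight by its period:
  t   CF        PV=CF/(1+0.0305)^t    t·PV
  1       200.00       194.0805       194.0805
  2       200.00       188.3363       376.6726
  3       200.00       182.7620       548.2861
  4       200.00       177.3528       709.4111
  5       200.00       172.1036       860.5181
  6       200.00       167.0098     1,002.0589
  7       200.00       162.0668     1,134.4675
  8       200.00       157.2701     1,258.1604
  9       200.00       152.6153     1,373.5376
  10   10,200.00     7,553.0126    75,530.1262
  Σ                  9,106.6099    82,987.3192
Price P = Σ PV = 9,106.6099.
Macaulay duration = Σ(t·PV) / P = 82,987.3192 / 9,106.6099 = 9.11287 half-year periods.
In years: 9.11287 / 2 = 4.55643 years.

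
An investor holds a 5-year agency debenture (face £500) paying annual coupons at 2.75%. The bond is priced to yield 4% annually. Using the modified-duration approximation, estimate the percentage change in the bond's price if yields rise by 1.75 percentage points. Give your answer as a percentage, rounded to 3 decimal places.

-7.960%

Periodic yield y = 0.04. Modified duration first:
  t   CF        PV=CF/(1+0.04)^t    t·PV
  1        13.75        13.2212        13.2212
  2        13.75        12.7126        25.4253
  3        13.75        12.2237        36.6711
  4        13.75        11.7536        47.0142
  5       513.75       422.2651     2,111.3253
  Σ                    472.1761     2,233.6570
P = 472.1761; D_Mac = 4.73056 yrs; D_mod = 4.73056/(1+0.04) = 4.54861 yrs.
ΔP/P ≈ -D_mod · Δy = -4.54861 × (+0.0175) = -0.079601 = -7.9601%.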